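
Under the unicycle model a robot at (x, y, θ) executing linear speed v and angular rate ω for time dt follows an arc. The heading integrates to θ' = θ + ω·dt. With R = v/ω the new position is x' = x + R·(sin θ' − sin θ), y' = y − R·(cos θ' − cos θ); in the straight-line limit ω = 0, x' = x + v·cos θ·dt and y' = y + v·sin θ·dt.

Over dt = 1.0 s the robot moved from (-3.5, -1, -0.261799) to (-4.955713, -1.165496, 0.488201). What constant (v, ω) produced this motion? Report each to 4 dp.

Δθ = 0.488201 − -0.261799 = 0.750000
ω = Δθ/dt = 0.750000/1.0 = 0.7500
R = Δx/(sin θ' − sin θ) = -2.0000
v = R·ω = -2.0000·0.7500 = -1.5000

v = -1.5000, ω = 0.7500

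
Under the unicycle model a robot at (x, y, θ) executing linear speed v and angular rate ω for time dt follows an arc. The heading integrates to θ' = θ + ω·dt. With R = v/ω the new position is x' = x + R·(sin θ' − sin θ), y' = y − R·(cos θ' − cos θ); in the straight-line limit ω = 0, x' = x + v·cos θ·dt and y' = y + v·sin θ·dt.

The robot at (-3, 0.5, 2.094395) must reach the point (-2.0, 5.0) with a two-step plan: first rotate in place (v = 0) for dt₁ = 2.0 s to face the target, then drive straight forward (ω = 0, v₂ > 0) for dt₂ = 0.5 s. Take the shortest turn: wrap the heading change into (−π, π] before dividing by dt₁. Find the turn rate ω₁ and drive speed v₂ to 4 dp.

heading to target = atan2(5−0.5, -2−-3) = 1.3521
Δθ = wrap(1.3521 − 2.0944) = -0.7423; ω₁ = Δθ/dt₁ = -0.3711
distance = √((-2−-3)² + (5−0.5)²) = 4.6098; v₂ = distance/dt₂ = 9.2195

ω₁ = -0.3711, v₂ = 9.2195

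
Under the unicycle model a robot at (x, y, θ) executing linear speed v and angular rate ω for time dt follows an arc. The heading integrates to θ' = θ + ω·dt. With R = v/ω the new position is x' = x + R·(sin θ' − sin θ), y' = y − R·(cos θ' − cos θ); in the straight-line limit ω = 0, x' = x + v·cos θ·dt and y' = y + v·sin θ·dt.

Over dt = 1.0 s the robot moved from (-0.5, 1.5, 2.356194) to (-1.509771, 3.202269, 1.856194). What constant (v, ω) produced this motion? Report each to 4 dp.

Δθ = 1.856194 − 2.356194 = -0.500000
ω = Δθ/dt = -0.500000/1.0 = -0.5000
R = −Δy/(cos θ' − cos θ) = -4.0000
v = R·ω = -4.0000·-0.5000 = 2.0000

v = 2.0000, ω = -0.5000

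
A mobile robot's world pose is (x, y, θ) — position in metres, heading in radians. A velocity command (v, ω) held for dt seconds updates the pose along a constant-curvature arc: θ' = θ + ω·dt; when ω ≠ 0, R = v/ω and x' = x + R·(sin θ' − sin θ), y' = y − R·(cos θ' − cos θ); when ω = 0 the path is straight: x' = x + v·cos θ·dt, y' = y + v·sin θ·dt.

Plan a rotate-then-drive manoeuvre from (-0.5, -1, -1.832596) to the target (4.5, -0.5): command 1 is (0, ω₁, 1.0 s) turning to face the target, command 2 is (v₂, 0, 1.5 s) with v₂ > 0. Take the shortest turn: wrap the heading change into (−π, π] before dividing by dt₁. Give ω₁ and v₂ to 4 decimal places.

ω₁ = 1.9323, v₂ = 3.3500

heading to target = atan2(-0.5−-1, 4.5−-0.5) = 0.0997
Δθ = wrap(0.0997 − -1.8326) = 1.9323; ω₁ = Δθ/dt₁ = 1.9323
distance = √((4.5−-0.5)² + (-0.5−-1)²) = 5.0249; v₂ = distance/dt₂ = 3.3500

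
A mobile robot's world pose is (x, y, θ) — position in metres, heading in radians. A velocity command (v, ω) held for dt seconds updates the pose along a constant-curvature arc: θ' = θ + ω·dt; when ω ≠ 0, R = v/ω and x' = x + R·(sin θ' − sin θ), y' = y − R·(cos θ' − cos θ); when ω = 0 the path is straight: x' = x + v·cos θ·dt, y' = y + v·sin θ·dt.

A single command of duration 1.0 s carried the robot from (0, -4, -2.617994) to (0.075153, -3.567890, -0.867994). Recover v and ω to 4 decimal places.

Δθ = -0.867994 − -2.617994 = 1.750000
ω = Δθ/dt = 1.750000/1.0 = 1.7500
R = −Δy/(cos θ' − cos θ) = -0.2857
v = R·ω = -0.2857·1.7500 = -0.5000

v = -0.5000, ω = 1.7500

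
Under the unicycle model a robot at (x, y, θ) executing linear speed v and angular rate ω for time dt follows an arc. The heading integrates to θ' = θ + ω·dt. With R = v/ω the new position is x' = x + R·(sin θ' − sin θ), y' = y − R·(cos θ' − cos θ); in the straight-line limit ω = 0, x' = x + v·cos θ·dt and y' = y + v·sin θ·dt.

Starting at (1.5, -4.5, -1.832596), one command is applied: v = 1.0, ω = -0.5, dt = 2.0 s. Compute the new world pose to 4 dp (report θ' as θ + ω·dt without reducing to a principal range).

(0.1764, -5.8876, -2.8326)

θ' = -1.8326 + -0.5·2.0 = -2.8326
R = v/ω = 1.0/-0.5 = -2.0000
x' = 1.5 + -2.0000·(sin -2.8326 − sin -1.8326) = 0.1764
y' = -4.5 − -2.0000·(cos -2.8326 − cos -1.8326) = -5.8876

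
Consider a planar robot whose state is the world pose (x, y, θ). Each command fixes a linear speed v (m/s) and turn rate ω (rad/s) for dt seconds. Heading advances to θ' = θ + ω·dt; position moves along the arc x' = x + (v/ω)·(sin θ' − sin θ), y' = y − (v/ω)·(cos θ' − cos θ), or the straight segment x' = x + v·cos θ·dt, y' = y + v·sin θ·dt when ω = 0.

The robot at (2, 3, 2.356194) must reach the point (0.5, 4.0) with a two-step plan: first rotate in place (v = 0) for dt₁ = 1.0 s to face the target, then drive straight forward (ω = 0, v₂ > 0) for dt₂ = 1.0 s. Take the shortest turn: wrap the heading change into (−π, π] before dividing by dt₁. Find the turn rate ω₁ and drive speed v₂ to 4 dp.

heading to target = atan2(4−3, 0.5−2) = 2.5536
Δθ = wrap(2.5536 − 2.3562) = 0.1974; ω₁ = Δθ/dt₁ = 0.1974
distance = √((0.5−2)² + (4−3)²) = 1.8028; v₂ = distance/dt₂ = 1.8028

ω₁ = 0.1974, v₂ = 1.8028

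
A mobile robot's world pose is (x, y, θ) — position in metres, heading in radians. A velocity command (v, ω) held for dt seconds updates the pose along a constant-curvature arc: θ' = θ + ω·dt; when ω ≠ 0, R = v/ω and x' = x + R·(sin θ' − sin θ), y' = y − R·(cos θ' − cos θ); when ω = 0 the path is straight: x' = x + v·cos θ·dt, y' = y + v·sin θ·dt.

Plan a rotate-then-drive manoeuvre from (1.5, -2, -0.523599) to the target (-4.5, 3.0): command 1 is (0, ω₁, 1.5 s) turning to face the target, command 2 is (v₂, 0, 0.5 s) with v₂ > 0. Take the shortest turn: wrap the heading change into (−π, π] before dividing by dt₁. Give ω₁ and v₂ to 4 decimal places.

ω₁ = 1.9803, v₂ = 15.6205

heading to target = atan2(3−-2, -4.5−1.5) = 2.4469
Δθ = wrap(2.4469 − -0.5236) = 2.9705; ω₁ = Δθ/dt₁ = 1.9803
distance = √((-4.5−1.5)² + (3−-2)²) = 7.8102; v₂ = distance/dt₂ = 15.6205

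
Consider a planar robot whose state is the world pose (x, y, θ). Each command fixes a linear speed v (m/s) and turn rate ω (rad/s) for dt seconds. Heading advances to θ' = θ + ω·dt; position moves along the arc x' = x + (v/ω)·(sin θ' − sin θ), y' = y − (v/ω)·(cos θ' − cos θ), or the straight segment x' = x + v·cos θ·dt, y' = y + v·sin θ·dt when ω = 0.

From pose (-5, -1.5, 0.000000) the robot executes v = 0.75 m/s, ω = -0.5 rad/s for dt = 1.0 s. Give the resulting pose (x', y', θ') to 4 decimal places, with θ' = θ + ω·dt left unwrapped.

θ' = 0.0000 + -0.5·1.0 = -0.5000
R = v/ω = 0.75/-0.5 = -1.5000
x' = -5 + -1.5000·(sin -0.5000 − sin 0.0000) = -4.2809
y' = -1.5 − -1.5000·(cos -0.5000 − cos 0.0000) = -1.6836

(-4.2809, -1.6836, -0.5000)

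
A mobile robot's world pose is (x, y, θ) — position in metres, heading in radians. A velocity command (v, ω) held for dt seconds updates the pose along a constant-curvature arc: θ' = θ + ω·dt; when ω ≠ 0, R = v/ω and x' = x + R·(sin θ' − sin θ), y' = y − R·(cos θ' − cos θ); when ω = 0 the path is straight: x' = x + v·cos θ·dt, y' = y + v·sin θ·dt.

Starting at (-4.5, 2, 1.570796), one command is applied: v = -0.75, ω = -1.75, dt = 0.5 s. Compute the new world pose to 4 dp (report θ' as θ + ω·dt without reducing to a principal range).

(-4.6539, 1.6711, 0.6958)

θ' = 1.5708 + -1.75·0.5 = 0.6958
R = v/ω = -0.75/-1.75 = 0.4286
x' = -4.5 + 0.4286·(sin 0.6958 − sin 1.5708) = -4.6539
y' = 2 − 0.4286·(cos 0.6958 − cos 1.5708) = 1.6711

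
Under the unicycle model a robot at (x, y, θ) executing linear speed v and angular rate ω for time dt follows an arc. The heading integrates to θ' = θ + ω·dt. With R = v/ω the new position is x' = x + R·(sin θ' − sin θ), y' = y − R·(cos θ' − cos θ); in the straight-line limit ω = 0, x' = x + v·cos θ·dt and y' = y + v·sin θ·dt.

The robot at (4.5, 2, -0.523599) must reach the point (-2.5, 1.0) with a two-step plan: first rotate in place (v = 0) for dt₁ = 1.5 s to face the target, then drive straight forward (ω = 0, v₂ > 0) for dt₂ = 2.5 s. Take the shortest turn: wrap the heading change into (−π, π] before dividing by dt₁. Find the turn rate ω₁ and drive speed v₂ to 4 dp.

heading to target = atan2(1−2, -2.5−4.5) = -2.9997
Δθ = wrap(-2.9997 − -0.5236) = -2.4761; ω₁ = Δθ/dt₁ = -1.6507
distance = √((-2.5−4.5)² + (1−2)²) = 7.0711; v₂ = distance/dt₂ = 2.8284

ω₁ = -1.6507, v₂ = 2.8284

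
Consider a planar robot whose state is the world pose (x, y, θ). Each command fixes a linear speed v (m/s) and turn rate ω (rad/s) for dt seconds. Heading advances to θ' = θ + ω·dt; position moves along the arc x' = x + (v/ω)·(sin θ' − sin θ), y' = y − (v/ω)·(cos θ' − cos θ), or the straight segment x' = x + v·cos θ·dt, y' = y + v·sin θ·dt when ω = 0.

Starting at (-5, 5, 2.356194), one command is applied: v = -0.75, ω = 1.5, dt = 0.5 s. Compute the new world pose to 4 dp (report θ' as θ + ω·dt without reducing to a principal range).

θ' = 2.3562 + 1.5·0.5 = 3.1062
R = v/ω = -0.75/1.5 = -0.5000
x' = -5 + -0.5000·(sin 3.1062 − sin 2.3562) = -4.6641
y' = 5 − -0.5000·(cos 3.1062 − cos 2.3562) = 4.8539

(-4.6641, 4.8539, 3.1062)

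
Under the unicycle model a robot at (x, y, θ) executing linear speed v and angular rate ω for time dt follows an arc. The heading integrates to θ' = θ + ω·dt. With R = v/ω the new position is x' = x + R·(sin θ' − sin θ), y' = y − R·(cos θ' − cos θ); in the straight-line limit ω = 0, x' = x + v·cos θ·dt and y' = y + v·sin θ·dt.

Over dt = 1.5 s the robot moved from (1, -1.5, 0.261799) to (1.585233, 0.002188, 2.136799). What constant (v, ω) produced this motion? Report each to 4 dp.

v = 1.2500, ω = 1.2500

Δθ = 2.136799 − 0.261799 = 1.875000
ω = Δθ/dt = 1.875000/1.5 = 1.2500
R = −Δy/(cos θ' − cos θ) = 1.0000
v = R·ω = 1.0000·1.2500 = 1.2500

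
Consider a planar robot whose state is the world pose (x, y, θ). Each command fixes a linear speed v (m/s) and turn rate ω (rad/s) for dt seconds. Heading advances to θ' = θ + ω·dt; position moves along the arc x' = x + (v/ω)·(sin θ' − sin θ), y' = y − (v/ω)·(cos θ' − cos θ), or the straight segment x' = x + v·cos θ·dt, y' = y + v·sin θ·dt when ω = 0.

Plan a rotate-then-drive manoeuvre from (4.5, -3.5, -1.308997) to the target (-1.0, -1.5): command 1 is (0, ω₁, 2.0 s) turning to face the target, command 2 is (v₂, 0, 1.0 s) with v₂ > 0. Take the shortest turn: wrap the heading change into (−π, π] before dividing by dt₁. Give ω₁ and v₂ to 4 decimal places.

ω₁ = -1.0907, v₂ = 5.8523

heading to target = atan2(-1.5−-3.5, -1−4.5) = 2.7928
Δθ = wrap(2.7928 − -1.3090) = -2.1814; ω₁ = Δθ/dt₁ = -1.0907
distance = √((-1−4.5)² + (-1.5−-3.5)²) = 5.8523; v₂ = distance/dt₂ = 5.8523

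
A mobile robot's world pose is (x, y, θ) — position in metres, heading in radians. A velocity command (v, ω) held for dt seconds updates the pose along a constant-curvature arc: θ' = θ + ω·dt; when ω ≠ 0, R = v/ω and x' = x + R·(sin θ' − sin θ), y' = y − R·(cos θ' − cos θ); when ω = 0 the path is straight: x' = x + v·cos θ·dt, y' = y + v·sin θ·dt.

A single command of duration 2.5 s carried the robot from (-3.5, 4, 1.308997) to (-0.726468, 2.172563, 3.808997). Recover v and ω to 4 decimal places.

v = -1.7500, ω = 1.0000

Δθ = 3.808997 − 1.308997 = 2.500000
ω = Δθ/dt = 2.500000/2.5 = 1.0000
R = Δx/(sin θ' − sin θ) = -1.7500
v = R·ω = -1.7500·1.0000 = -1.7500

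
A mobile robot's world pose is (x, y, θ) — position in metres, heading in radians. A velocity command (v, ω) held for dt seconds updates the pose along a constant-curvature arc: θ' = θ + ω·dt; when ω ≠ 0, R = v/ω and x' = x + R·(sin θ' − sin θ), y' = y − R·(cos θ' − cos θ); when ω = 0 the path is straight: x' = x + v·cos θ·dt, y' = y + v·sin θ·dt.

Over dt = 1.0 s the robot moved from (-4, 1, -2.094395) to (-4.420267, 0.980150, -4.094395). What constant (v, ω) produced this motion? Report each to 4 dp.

Δθ = -4.094395 − -2.094395 = -2.000000
ω = Δθ/dt = -2.000000/1.0 = -2.0000
R = Δx/(sin θ' − sin θ) = -0.2500
v = R·ω = -0.2500·-2.0000 = 0.5000

v = 0.5000, ω = -2.0000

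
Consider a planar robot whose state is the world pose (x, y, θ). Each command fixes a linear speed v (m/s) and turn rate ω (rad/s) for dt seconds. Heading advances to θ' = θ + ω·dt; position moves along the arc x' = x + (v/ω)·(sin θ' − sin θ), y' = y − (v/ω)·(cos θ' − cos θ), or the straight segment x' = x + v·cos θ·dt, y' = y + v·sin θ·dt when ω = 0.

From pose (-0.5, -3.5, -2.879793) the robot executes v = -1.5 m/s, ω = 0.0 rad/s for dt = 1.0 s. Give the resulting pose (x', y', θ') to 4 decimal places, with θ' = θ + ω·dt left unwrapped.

θ' = -2.8798 + 0.0·1.0 = -2.8798
ω = 0 → straight: x' = -0.5 + -1.5·cos(-2.8798)·1.0 = 0.9489
y' = -3.5 + -1.5·sin(-2.8798)·1.0 = -3.1118

(0.9489, -3.1118, -2.8798)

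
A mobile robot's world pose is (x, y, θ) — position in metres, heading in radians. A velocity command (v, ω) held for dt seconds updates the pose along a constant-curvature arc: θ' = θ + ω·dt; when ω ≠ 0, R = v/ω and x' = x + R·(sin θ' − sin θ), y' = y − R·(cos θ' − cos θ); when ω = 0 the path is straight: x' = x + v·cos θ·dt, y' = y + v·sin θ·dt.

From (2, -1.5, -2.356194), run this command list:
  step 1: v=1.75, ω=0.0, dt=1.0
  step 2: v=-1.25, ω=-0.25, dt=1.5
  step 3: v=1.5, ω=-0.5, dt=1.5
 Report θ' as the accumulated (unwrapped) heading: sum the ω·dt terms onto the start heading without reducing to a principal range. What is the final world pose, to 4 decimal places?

(0.1070, -1.7659, -3.4812)

step 1: θ'=-2.3562 (straight) → pose (0.7626, -2.7374, -2.3562)
step 2: θ'=-2.7312 (R=5.0000) → pose (2.3032, -1.6882, -2.7312)
step 3: θ'=-3.4812 (R=-3.0000) → pose (0.1070, -1.7659, -3.4812)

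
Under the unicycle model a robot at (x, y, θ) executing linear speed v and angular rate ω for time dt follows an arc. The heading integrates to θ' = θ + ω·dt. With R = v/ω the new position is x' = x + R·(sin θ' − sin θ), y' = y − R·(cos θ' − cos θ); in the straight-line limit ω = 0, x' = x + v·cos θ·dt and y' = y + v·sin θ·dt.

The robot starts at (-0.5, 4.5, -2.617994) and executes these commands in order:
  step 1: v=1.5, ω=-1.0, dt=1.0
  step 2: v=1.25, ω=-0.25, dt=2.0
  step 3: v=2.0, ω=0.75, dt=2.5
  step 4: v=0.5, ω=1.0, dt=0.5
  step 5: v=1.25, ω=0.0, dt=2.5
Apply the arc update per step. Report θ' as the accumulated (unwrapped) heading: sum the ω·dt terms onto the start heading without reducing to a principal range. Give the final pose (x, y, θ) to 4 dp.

step 1: θ'=-3.6180 (R=-1.5000) → pose (-1.9379, 4.4661, -3.6180)
step 2: θ'=-4.1180 (R=-5.0000) → pose (-3.7874, 6.1093, -4.1180)
step 3: θ'=-2.2430 (R=2.6667) → pose (-8.0832, 6.2765, -2.2430)
step 4: θ'=-1.7430 (R=0.5000) → pose (-8.1846, 6.0508, -1.7430)
step 5: θ'=-1.7430 (straight) → pose (-8.7201, 2.9720, -1.7430)

(-8.7201, 2.9720, -1.7430)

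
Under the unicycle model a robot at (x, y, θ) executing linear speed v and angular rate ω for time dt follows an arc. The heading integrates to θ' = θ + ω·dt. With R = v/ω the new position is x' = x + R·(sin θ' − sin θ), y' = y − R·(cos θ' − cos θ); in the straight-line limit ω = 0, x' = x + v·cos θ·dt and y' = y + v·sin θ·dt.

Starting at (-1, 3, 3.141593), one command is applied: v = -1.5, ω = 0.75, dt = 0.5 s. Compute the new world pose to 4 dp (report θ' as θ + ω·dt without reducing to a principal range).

θ' = 3.1416 + 0.75·0.5 = 3.5166
R = v/ω = -1.5/0.75 = -2.0000
x' = -1 + -2.0000·(sin 3.5166 − sin 3.1416) = -0.2675
y' = 3 − -2.0000·(cos 3.5166 − cos 3.1416) = 3.1390

(-0.2675, 3.1390, 3.5166)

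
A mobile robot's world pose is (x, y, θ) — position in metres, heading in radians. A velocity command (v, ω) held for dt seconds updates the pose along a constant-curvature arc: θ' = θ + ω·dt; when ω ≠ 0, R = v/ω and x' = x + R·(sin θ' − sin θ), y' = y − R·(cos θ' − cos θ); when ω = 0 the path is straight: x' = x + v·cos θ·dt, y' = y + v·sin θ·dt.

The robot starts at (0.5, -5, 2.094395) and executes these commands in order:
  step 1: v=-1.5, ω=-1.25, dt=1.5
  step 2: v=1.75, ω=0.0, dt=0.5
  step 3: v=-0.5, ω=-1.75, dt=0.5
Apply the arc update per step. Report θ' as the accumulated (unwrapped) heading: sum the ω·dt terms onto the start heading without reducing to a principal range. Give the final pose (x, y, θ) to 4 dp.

step 1: θ'=0.2194 (R=1.2000) → pose (-0.2781, -6.7712, 0.2194)
step 2: θ'=0.2194 (straight) → pose (0.5760, -6.5808, 0.2194)
step 3: θ'=-0.6556 (R=0.2857) → pose (0.3396, -6.5284, -0.6556)

(0.3396, -6.5284, -0.6556)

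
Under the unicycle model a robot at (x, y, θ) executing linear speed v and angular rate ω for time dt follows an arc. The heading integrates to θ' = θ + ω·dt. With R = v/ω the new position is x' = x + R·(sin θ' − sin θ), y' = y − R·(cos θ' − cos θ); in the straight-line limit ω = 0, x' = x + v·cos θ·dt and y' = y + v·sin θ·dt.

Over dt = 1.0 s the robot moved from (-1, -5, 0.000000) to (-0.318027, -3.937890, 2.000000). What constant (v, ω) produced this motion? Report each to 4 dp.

Δθ = 2.000000 − 0.000000 = 2.000000
ω = Δθ/dt = 2.000000/1.0 = 2.0000
R = −Δy/(cos θ' − cos θ) = 0.7500
v = R·ω = 0.7500·2.0000 = 1.5000

v = 1.5000, ω = 2.0000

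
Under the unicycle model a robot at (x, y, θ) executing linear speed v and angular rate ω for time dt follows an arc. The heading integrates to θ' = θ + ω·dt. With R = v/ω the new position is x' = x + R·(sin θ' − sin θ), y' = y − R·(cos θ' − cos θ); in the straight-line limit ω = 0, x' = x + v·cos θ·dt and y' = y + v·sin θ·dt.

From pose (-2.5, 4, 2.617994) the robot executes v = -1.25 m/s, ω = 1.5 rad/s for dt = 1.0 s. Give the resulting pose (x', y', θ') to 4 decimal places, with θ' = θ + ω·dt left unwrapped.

θ' = 2.6180 + 1.5·1.0 = 4.1180
R = v/ω = -1.25/1.5 = -0.8333
x' = -2.5 + -0.8333·(sin 4.1180 − sin 2.6180) = -1.3929
y' = 4 − -0.8333·(cos 4.1180 − cos 2.6180) = 4.2550

(-1.3929, 4.2550, 4.1180)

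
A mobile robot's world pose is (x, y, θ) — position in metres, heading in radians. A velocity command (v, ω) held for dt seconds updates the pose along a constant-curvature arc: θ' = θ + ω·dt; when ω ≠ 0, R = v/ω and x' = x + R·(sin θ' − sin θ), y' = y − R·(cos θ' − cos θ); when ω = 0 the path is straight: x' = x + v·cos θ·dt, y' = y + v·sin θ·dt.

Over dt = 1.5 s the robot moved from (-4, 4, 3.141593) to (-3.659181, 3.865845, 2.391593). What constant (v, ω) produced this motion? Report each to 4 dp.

Δθ = 2.391593 − 3.141593 = -0.750000
ω = Δθ/dt = -0.750000/1.5 = -0.5000
R = Δx/(sin θ' − sin θ) = 0.5000
v = R·ω = 0.5000·-0.5000 = -0.2500

v = -0.2500, ω = -0.5000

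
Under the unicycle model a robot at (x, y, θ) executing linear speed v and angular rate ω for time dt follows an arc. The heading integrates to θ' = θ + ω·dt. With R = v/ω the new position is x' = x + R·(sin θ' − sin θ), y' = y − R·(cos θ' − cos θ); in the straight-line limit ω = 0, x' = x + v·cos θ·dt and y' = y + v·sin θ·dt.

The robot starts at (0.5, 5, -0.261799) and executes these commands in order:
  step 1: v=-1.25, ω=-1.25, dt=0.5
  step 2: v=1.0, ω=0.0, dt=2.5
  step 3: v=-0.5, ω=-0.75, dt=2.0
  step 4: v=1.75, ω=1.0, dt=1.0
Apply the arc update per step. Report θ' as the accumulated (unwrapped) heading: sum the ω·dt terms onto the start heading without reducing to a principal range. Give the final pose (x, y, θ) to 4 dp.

(1.1020, 2.7084, -1.3868)

step 1: θ'=-0.8868 (R=1.0000) → pose (-0.0162, 5.3340, -0.8868)
step 2: θ'=-0.8868 (straight) → pose (1.5635, 3.3964, -0.8868)
step 3: θ'=-2.3868 (R=0.6667) → pose (1.6234, 4.3033, -2.3868)
step 4: θ'=-1.3868 (R=1.7500) → pose (1.1020, 2.7084, -1.3868)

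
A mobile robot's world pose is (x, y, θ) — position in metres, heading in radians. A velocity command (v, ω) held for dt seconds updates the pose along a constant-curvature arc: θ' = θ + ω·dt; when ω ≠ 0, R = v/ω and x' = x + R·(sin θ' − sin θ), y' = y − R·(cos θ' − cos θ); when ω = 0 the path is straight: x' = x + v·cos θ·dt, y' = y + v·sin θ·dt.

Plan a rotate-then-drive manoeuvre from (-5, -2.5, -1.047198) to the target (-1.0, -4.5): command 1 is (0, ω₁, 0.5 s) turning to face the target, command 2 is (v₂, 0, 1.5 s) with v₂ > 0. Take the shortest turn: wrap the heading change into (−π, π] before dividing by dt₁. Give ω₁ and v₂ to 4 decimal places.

heading to target = atan2(-4.5−-2.5, -1−-5) = -0.4636
Δθ = wrap(-0.4636 − -1.0472) = 0.5836; ω₁ = Δθ/dt₁ = 1.1671
distance = √((-1−-5)² + (-4.5−-2.5)²) = 4.4721; v₂ = distance/dt₂ = 2.9814

ω₁ = 1.1671, v₂ = 2.9814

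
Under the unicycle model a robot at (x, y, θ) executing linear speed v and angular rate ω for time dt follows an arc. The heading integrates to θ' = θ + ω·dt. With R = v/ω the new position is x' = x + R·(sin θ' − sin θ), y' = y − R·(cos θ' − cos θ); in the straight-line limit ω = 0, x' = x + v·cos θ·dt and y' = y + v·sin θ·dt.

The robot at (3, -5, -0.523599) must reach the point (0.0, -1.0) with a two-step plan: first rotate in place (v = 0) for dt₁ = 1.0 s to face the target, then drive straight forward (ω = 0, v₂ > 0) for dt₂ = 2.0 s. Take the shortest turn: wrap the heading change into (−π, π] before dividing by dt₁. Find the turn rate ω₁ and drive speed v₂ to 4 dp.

ω₁ = 2.7379, v₂ = 2.5000

heading to target = atan2(-1−-5, 0−3) = 2.2143
Δθ = wrap(2.2143 − -0.5236) = 2.7379; ω₁ = Δθ/dt₁ = 2.7379
distance = √((0−3)² + (-1−-5)²) = 5.0000; v₂ = distance/dt₂ = 2.5000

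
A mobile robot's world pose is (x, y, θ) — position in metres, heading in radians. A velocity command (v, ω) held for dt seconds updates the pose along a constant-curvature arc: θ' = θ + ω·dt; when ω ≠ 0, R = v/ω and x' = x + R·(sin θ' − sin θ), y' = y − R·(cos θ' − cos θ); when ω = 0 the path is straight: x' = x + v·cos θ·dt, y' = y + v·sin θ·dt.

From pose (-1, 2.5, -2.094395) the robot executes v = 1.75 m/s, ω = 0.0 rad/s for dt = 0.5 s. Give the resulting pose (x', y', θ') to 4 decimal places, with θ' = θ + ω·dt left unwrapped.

(-1.4375, 1.7422, -2.0944)

θ' = -2.0944 + 0.0·0.5 = -2.0944
ω = 0 → straight: x' = -1 + 1.75·cos(-2.0944)·0.5 = -1.4375
y' = 2.5 + 1.75·sin(-2.0944)·0.5 = 1.7422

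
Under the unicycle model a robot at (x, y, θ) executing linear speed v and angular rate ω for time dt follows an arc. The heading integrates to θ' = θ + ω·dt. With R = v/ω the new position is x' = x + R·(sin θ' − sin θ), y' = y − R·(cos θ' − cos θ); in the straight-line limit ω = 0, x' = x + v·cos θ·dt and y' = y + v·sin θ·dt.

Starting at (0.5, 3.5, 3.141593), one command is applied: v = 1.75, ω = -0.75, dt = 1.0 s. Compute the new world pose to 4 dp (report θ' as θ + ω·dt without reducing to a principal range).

θ' = 3.1416 + -0.75·1.0 = 2.3916
R = v/ω = 1.75/-0.75 = -2.3333
x' = 0.5 + -2.3333·(sin 2.3916 − sin 3.1416) = -1.0905
y' = 3.5 − -2.3333·(cos 2.3916 − cos 3.1416) = 4.1261

(-1.0905, 4.1261, 2.3916)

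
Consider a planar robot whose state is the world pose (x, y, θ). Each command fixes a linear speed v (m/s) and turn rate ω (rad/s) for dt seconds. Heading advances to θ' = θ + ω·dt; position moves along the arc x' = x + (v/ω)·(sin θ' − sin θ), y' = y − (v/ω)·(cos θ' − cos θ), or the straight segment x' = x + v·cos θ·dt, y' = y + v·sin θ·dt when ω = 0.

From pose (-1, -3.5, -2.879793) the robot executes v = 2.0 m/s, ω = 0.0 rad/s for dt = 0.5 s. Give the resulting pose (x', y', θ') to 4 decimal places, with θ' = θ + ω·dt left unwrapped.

(-1.9659, -3.7588, -2.8798)

θ' = -2.8798 + 0.0·0.5 = -2.8798
ω = 0 → straight: x' = -1 + 2.0·cos(-2.8798)·0.5 = -1.9659
y' = -3.5 + 2.0·sin(-2.8798)·0.5 = -3.7588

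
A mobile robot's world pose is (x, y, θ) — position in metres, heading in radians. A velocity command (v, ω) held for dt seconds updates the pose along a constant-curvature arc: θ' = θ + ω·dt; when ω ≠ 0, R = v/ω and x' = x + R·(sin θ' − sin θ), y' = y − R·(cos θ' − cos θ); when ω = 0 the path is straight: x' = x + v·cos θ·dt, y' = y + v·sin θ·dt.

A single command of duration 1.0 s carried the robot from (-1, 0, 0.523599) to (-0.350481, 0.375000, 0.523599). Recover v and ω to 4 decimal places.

v = 0.7500, ω = 0.0000

Δθ = 0.523599 − 0.523599 = 0.000000
ω = Δθ/dt = 0.000000/1.0 = 0.0000
ω = 0 → v = (Δx·cos θ + Δy·sin θ)/dt = 0.7500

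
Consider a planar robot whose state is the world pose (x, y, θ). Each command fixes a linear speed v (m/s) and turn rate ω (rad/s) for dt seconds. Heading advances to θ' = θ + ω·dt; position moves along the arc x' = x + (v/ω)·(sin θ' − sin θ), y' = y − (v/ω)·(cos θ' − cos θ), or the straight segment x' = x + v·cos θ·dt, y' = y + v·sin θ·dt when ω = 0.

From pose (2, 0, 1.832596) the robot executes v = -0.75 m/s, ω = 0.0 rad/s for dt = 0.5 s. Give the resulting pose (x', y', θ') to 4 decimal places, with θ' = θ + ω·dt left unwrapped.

θ' = 1.8326 + 0.0·0.5 = 1.8326
ω = 0 → straight: x' = 2 + -0.75·cos(1.8326)·0.5 = 2.0971
y' = 0 + -0.75·sin(1.8326)·0.5 = -0.3622

(2.0971, -0.3622, 1.8326)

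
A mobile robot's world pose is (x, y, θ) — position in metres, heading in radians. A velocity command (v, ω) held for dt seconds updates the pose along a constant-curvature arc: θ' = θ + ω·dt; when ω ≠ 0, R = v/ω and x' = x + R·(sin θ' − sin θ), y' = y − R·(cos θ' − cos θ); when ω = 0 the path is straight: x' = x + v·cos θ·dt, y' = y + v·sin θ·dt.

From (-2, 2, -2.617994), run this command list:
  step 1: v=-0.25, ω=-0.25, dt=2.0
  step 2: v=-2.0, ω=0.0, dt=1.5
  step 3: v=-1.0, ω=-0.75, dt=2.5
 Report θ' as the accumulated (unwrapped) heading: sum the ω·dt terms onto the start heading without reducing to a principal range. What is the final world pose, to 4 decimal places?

(2.7882, 0.5023, -4.9930)

step 1: θ'=-3.1180 (R=1.0000) → pose (-1.5236, 2.1337, -3.1180)
step 2: θ'=-3.1180 (straight) → pose (1.4756, 2.2045, -3.1180)
step 3: θ'=-4.9930 (R=1.3333) → pose (2.7882, 0.5023, -4.9930)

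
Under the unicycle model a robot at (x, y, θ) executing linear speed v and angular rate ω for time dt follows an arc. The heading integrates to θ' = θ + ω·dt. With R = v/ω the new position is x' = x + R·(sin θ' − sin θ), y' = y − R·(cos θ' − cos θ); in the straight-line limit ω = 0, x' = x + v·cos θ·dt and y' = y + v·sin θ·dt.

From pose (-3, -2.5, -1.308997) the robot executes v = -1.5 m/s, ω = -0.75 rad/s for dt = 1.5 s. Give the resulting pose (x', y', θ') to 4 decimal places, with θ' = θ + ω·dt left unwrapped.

θ' = -1.3090 + -0.75·1.5 = -2.4340
R = v/ω = -1.5/-0.75 = 2.0000
x' = -3 + 2.0000·(sin -2.4340 − sin -1.3090) = -2.3682
y' = -2.5 − 2.0000·(cos -2.4340 − cos -1.3090) = -0.4625

(-2.3682, -0.4625, -2.4340)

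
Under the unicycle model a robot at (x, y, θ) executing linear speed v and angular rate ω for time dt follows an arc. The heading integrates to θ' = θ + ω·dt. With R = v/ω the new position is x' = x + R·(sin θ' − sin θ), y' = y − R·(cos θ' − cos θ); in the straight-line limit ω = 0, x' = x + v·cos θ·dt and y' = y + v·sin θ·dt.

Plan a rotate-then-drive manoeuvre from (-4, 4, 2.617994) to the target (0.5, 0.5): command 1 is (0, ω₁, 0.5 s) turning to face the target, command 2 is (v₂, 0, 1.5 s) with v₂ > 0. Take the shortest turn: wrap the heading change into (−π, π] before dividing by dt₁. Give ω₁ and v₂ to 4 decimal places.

heading to target = atan2(0.5−4, 0.5−-4) = -0.6610
Δθ = wrap(-0.6610 − 2.6180) = 3.0041; ω₁ = Δθ/dt₁ = 6.0083
distance = √((0.5−-4)² + (0.5−4)²) = 5.7009; v₂ = distance/dt₂ = 3.8006

ω₁ = 6.0083, v₂ = 3.8006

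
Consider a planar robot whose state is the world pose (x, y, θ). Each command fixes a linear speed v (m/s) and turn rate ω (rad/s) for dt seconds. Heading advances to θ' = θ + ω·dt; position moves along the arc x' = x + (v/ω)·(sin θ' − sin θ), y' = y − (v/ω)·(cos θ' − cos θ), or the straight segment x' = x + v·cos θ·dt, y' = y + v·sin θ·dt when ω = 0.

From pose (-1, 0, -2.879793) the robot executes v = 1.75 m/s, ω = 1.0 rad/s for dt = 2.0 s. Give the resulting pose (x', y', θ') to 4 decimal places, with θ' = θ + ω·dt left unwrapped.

θ' = -2.8798 + 1.0·2.0 = -0.8798
R = v/ω = 1.75/1.0 = 1.7500
x' = -1 + 1.7500·(sin -0.8798 − sin -2.8798) = -1.8956
y' = 0 − 1.7500·(cos -0.8798 − cos -2.8798) = -2.8057

(-1.8956, -2.8057, -0.8798)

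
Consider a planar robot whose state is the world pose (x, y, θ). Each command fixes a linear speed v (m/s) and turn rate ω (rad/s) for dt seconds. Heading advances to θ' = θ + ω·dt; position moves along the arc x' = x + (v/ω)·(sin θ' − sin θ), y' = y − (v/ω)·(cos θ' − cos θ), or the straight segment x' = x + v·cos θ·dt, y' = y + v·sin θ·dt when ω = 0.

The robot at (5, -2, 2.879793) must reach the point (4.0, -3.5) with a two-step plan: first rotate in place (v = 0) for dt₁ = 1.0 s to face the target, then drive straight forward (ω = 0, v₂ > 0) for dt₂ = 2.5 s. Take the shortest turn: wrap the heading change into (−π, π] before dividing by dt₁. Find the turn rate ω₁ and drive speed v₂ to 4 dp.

ω₁ = 1.2446, v₂ = 0.7211

heading to target = atan2(-3.5−-2, 4−5) = -2.1588
Δθ = wrap(-2.1588 − 2.8798) = 1.2446; ω₁ = Δθ/dt₁ = 1.2446
distance = √((4−5)² + (-3.5−-2)²) = 1.8028; v₂ = distance/dt₂ = 0.7211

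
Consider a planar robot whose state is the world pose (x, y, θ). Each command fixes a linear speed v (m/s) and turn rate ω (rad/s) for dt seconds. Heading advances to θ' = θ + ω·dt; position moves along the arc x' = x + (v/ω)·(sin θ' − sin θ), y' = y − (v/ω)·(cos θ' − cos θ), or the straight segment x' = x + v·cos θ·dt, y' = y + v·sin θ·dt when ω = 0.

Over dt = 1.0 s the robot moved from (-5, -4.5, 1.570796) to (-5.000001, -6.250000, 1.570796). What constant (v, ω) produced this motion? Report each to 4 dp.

v = -1.7500, ω = 0.0000

Δθ = 1.570796 − 1.570796 = 0.000000
ω = Δθ/dt = 0.000000/1.0 = 0.0000
ω = 0 → v = (Δx·cos θ + Δy·sin θ)/dt = -1.7500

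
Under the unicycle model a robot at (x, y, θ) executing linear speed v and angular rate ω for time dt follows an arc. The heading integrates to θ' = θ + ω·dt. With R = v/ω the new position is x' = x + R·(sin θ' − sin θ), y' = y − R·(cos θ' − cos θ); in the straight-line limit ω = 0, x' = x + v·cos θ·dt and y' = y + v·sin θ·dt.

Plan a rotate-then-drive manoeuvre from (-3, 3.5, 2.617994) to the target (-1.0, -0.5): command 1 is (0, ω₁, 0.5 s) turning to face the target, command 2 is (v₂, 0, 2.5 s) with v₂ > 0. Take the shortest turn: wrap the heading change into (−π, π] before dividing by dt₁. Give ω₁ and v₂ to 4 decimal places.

heading to target = atan2(-0.5−3.5, -1−-3) = -1.1071
Δθ = wrap(-1.1071 − 2.6180) = 2.5580; ω₁ = Δθ/dt₁ = 5.1161
distance = √((-1−-3)² + (-0.5−3.5)²) = 4.4721; v₂ = distance/dt₂ = 1.7889

ω₁ = 5.1161, v₂ = 1.7889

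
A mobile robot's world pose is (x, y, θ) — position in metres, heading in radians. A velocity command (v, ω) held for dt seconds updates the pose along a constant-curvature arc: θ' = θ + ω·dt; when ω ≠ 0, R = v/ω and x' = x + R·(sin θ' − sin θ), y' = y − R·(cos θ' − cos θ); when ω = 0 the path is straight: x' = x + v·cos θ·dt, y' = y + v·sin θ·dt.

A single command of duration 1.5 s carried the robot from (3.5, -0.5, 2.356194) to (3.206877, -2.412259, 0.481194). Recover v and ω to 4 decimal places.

Δθ = 0.481194 − 2.356194 = -1.875000
ω = Δθ/dt = -1.875000/1.5 = -1.2500
R = −Δy/(cos θ' − cos θ) = 1.2000
v = R·ω = 1.2000·-1.2500 = -1.5000

v = -1.5000, ω = -1.2500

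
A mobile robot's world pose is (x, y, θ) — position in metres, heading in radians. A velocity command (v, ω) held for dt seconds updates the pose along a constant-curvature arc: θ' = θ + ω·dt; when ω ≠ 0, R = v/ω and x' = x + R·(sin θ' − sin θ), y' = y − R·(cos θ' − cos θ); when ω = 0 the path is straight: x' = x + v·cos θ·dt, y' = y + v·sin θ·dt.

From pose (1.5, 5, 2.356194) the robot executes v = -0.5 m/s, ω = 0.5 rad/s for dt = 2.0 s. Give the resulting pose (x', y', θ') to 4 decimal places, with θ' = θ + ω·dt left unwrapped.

θ' = 2.3562 + 0.5·2.0 = 3.3562
R = v/ω = -0.5/0.5 = -1.0000
x' = 1.5 + -1.0000·(sin 3.3562 − sin 2.3562) = 2.4201
y' = 5 − -1.0000·(cos 3.3562 − cos 2.3562) = 4.7300

(2.4201, 4.7300, 3.3562)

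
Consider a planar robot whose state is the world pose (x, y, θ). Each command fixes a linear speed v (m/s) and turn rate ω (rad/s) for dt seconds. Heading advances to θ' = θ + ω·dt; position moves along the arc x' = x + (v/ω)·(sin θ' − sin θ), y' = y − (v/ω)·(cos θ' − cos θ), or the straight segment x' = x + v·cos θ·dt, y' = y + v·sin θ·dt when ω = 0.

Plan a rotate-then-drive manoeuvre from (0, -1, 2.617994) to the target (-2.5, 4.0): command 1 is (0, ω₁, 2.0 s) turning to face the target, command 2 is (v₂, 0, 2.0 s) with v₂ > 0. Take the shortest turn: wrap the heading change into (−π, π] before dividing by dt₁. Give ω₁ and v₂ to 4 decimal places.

ω₁ = -0.2918, v₂ = 2.7951

heading to target = atan2(4−-1, -2.5−0) = 2.0344
Δθ = wrap(2.0344 − 2.6180) = -0.5836; ω₁ = Δθ/dt₁ = -0.2918
distance = √((-2.5−0)² + (4−-1)²) = 5.5902; v₂ = distance/dt₂ = 2.7951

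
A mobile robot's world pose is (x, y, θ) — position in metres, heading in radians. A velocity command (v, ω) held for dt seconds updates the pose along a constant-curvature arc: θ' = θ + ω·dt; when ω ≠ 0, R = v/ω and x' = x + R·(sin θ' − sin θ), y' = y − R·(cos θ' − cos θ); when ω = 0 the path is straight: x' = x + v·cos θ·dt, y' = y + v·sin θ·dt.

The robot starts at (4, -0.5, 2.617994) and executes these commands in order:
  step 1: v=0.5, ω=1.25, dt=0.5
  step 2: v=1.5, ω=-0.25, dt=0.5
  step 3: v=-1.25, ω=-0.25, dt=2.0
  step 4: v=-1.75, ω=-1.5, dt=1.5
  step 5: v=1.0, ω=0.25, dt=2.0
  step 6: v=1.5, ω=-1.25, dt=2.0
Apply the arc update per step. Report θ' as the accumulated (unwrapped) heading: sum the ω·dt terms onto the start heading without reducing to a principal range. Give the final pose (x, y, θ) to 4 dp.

(8.9555, -2.9473, -1.6320)

step 1: θ'=3.2430 (R=0.4000) → pose (3.7595, -0.4485, 3.2430)
step 2: θ'=3.1180 (R=-6.0000) → pose (3.0106, -0.4776, 3.1180)
step 3: θ'=2.6180 (R=5.0000) → pose (5.3926, -1.1461, 2.6180)
step 4: θ'=0.3680 (R=1.1667) → pose (5.2290, -3.2450, 0.3680)
step 5: θ'=0.8680 (R=4.0000) → pose (6.8421, -2.0982, 0.8680)
step 6: θ'=-1.6320 (R=-1.2000) → pose (8.9555, -2.9473, -1.6320)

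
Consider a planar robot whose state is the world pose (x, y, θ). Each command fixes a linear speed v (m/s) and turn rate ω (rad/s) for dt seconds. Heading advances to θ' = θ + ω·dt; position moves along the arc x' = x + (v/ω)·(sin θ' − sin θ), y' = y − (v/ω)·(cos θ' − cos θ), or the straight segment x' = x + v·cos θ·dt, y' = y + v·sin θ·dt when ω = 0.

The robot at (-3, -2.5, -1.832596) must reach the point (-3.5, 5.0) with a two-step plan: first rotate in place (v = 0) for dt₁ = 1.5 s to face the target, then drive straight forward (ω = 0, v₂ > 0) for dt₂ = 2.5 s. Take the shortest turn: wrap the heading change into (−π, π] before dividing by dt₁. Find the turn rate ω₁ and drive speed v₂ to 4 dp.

heading to target = atan2(5−-2.5, -3.5−-3) = 1.6374
Δθ = wrap(1.6374 − -1.8326) = -2.8132; ω₁ = Δθ/dt₁ = -1.8755
distance = √((-3.5−-3)² + (5−-2.5)²) = 7.5166; v₂ = distance/dt₂ = 3.0067

ω₁ = -1.8755, v₂ = 3.0067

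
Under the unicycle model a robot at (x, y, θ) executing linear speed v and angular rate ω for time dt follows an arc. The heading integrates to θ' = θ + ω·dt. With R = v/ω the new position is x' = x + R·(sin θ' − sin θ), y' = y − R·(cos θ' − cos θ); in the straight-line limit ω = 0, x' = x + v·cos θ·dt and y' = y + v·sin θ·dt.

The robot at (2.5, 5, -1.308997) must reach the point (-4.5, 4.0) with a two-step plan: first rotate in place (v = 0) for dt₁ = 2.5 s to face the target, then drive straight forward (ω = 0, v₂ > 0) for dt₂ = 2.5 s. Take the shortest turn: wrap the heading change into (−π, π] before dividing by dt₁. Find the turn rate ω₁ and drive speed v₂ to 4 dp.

ω₁ = -0.6763, v₂ = 2.8284

heading to target = atan2(4−5, -4.5−2.5) = -2.9997
Δθ = wrap(-2.9997 − -1.3090) = -1.6907; ω₁ = Δθ/dt₁ = -0.6763
distance = √((-4.5−2.5)² + (4−5)²) = 7.0711; v₂ = distance/dt₂ = 2.8284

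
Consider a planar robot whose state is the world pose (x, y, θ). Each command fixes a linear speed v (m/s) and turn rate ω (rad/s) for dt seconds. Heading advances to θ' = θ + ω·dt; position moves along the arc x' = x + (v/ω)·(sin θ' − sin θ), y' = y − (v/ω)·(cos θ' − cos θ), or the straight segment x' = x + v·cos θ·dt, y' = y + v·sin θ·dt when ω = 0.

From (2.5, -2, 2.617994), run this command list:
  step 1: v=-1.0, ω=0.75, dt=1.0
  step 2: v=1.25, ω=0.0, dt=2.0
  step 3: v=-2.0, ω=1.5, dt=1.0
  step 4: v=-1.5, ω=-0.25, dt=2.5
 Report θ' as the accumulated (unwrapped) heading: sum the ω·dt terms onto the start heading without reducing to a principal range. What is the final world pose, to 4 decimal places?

(2.6241, 2.4441, 4.2430)

step 1: θ'=3.3680 (R=-1.3333) → pose (3.4660, -2.1446, 3.3680)
step 2: θ'=3.3680 (straight) → pose (1.0298, -2.7058, 3.3680)
step 3: θ'=4.8680 (R=-1.3333) → pose (2.0477, -1.1998, 4.8680)
step 4: θ'=4.2430 (R=6.0000) → pose (2.6241, 2.4441, 4.2430)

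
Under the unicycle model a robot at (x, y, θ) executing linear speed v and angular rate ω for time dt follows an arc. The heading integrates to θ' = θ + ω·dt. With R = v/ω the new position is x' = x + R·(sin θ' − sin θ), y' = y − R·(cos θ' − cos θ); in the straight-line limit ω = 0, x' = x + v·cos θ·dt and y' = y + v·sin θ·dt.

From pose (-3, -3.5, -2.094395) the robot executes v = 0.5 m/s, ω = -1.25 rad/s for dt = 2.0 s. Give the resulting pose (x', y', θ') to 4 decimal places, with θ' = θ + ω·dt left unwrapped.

(-3.7436, -3.3471, -4.5944)

θ' = -2.0944 + -1.25·2.0 = -4.5944
R = v/ω = 0.5/-1.25 = -0.4000
x' = -3 + -0.4000·(sin -4.5944 − sin -2.0944) = -3.7436
y' = -3.5 − -0.4000·(cos -4.5944 − cos -2.0944) = -3.3471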